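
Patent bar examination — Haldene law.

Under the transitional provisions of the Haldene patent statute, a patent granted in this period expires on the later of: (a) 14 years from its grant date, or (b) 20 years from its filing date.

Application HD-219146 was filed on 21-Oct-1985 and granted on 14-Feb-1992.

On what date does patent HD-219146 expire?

(a) grant + 14 years → 14 February 2006.
(b) filing + 20 years → 21 October 2005.
Later of the two: 14 February 2006.

2006-02-14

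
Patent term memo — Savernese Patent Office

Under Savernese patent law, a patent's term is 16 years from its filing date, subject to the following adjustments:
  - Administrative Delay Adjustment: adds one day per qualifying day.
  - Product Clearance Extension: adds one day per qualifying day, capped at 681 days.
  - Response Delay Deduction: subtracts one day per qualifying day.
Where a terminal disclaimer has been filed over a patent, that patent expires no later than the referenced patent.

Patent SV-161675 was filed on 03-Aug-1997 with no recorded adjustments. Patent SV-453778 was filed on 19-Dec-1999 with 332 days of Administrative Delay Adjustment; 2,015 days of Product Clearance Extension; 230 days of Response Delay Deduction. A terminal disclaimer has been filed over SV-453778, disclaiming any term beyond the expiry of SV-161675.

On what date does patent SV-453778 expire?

Natural term of SV-453778:
  Base: filing + 16 years → 19 December 2015.
  Administrative Delay Adjustment: +332 days → 15 November 2016.
  Product Clearance Extension: 2015 days claimed exceeds the 681-day cap, so +681 days → 27 September 2018.
  Response Delay Deduction: −230 days → 9 February 2018.
Expiry of referenced patent SV-161675:
  Base: filing + 16 years → 3 August 2013.
Terminal disclaimer: SV-453778 expires on the earlier of 9 February 2018 and 3 August 2013.

August 3, 2013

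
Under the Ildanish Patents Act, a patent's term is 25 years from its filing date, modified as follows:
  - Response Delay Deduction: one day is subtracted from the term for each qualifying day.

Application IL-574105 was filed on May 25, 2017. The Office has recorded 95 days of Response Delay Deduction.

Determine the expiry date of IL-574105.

Base term: filing date + 25 years → 25 May 2042.
Response Delay Deduction: −95 days → 19 February 2042.

February 19, 2042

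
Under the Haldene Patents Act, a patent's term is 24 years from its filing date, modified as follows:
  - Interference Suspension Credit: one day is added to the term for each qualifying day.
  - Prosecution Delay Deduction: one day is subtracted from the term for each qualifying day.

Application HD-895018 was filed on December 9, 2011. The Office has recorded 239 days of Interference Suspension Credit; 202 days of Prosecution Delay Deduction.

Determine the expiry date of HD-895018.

January 15, 2036

Base term: filing date + 24 years → 9 December 2035.
Interference Suspension Credit: +239 days → 4 August 2036.
Prosecution Delay Deduction: −202 days → 15 January 2036.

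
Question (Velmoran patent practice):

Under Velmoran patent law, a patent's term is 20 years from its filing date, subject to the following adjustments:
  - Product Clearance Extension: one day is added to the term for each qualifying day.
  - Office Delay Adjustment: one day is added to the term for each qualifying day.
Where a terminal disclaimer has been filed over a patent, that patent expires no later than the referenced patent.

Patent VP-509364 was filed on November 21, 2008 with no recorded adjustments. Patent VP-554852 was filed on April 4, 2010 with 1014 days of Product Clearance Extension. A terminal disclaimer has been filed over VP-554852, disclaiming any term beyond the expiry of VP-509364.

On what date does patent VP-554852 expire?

Natural term of VP-554852:
  Base: filing + 20 years → 4 April 2030.
  Product Clearance Extension: +1014 days → 12 January 2033.
Expiry of referenced patent VP-509364:
  Base: filing + 20 years → 21 November 2028.
Terminal disclaimer: VP-554852 expires on the earlier of 12 January 2033 and 21 November 2028.

November 21, 2028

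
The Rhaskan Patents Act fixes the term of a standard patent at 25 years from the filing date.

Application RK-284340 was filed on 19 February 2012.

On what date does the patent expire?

February 19, 2037

Filing date + 25 years → 19 February 2037.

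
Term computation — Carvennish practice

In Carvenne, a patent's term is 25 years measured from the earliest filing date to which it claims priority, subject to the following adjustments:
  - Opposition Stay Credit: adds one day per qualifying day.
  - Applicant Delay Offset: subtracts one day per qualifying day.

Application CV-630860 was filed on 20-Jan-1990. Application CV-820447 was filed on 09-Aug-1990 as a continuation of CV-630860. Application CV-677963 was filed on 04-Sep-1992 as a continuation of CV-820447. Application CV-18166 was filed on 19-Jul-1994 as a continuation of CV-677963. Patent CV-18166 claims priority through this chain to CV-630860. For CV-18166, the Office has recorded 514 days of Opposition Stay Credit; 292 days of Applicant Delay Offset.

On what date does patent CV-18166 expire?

Earliest priority filing: 20 January 1990.
Base term: 20 January 1990 + 25 years → 20 January 2015.
Opposition Stay Credit: +514 days → 17 June 2016.
Applicant Delay Offset: −292 days → 30 August 2015.

August 30, 2015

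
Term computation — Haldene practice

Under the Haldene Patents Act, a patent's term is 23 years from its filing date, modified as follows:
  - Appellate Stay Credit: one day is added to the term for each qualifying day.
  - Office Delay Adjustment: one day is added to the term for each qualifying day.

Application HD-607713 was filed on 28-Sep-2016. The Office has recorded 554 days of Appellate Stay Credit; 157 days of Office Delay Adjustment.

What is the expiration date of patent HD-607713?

2041-09-08

Base term: filing date + 23 years → 28 September 2039.
Appellate Stay Credit: +554 days → 4 April 2041.
Office Delay Adjustment: +157 days → 8 September 2041.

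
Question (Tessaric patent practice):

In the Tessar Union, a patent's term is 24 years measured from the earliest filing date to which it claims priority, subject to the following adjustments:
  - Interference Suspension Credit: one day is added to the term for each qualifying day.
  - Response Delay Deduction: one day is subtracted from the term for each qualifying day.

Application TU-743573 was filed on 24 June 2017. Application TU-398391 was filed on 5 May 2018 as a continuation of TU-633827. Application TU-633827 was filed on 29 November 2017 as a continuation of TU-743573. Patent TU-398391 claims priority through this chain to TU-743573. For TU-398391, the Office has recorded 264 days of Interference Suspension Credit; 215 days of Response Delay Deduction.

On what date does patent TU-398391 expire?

Earliest priority filing: 24 June 2017.
Base term: 24 June 2017 + 24 years → 24 June 2041.
Interference Suspension Credit: +264 days → 15 March 2042.
Response Delay Deduction: −215 days → 12 August 2041.

2041-08-12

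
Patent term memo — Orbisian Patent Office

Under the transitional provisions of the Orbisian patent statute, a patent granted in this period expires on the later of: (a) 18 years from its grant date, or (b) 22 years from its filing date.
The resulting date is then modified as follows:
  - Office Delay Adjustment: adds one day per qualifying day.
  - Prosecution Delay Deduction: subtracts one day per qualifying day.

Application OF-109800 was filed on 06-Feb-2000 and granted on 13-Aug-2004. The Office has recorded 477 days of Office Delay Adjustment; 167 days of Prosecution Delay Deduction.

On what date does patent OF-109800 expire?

June 19, 2023

(a) grant + 18 years → 13 August 2022.
(b) filing + 22 years → 6 February 2022.
Later of the two: 13 August 2022.
Office Delay Adjustment: +477 days → 3 December 2023.
Prosecution Delay Deduction: −167 days → 19 June 2023.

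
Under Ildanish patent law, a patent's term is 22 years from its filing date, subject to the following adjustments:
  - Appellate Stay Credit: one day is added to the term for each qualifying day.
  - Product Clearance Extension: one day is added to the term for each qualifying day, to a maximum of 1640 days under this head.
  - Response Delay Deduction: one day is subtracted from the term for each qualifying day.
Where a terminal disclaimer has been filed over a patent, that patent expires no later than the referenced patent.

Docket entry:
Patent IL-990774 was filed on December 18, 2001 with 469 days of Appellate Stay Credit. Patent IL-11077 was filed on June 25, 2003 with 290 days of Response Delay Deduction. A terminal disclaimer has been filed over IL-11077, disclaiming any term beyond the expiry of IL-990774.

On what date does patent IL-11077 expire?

September 8, 2024

Natural term of IL-11077:
  Base: filing + 22 years → 25 June 2025.
  Response Delay Deduction: −290 days → 8 September 2024.
Expiry of referenced patent IL-990774:
  Base: filing + 22 years → 18 December 2023.
  Appellate Stay Credit: +469 days → 31 March 2025.
Terminal disclaimer: IL-11077 expires on the earlier of 8 September 2024 and 31 March 2025.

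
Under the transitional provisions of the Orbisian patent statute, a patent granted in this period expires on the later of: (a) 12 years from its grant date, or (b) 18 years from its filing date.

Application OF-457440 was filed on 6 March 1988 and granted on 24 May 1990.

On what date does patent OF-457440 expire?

(a) grant + 12 years → 24 May 2002.
(b) filing + 18 years → 6 March 2006.
Later of the two: 6 March 2006.

March 6, 2006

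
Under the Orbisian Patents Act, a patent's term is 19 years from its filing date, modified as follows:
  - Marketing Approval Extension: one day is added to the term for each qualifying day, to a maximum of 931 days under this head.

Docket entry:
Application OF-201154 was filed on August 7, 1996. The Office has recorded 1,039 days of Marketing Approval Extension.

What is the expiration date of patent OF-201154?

February 23, 2018

Base term: filing date + 19 years → 7 August 2015.
Marketing Approval Extension: 1039 days claimed exceeds the 931-day cap, so +931 days → 23 February 2018.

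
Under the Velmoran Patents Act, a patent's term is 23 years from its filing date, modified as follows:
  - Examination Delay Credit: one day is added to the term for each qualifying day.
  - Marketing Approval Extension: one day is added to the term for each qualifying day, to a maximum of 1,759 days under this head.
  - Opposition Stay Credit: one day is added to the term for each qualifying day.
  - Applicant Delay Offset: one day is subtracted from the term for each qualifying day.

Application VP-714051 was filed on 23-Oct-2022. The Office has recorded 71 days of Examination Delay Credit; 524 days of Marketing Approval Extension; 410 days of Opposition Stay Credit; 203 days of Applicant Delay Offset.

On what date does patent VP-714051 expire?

2048-01-03

Base term: filing date + 23 years → 23 October 2045.
Examination Delay Credit: +71 days → 2 January 2046.
Marketing Approval Extension: 524 days (within the 1759-day cap) → +524 days → 10 June 2047.
Opposition Stay Credit: +410 days → 24 July 2048.
Applicant Delay Offset: −203 days → 3 January 2048.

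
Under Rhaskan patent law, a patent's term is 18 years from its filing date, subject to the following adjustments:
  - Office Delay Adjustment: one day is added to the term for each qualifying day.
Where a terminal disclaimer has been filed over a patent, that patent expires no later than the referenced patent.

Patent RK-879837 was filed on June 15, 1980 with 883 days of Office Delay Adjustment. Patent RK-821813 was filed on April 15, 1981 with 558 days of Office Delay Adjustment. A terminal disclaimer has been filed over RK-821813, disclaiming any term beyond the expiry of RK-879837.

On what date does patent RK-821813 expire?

Natural term of RK-821813:
  Base: filing + 18 years → 15 April 1999.
  Office Delay Adjustment: +558 days → 24 October 2000.
Expiry of referenced patent RK-879837:
  Base: filing + 18 years → 15 June 1998.
  Office Delay Adjustment: +883 days → 14 November 2000.
Terminal disclaimer: RK-821813 expires on the earlier of 24 October 2000 and 14 November 2000.

October 24, 2000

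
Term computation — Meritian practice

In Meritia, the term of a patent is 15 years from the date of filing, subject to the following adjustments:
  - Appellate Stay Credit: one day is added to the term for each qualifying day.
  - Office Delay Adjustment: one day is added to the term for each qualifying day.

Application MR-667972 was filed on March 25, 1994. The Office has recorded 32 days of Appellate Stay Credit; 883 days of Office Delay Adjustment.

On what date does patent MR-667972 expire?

2011-09-26

Base term: filing date + 15 years → 25 March 2009.
Appellate Stay Credit: +32 days → 26 April 2009.
Office Delay Adjustment: +883 days → 26 September 2011.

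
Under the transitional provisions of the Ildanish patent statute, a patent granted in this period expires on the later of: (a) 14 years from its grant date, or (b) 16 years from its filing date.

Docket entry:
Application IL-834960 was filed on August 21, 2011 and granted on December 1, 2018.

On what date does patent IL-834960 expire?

2032-12-01

(a) grant + 14 years → 1 December 2032.
(b) filing + 16 years → 21 August 2027.
Later of the two: 1 December 2032.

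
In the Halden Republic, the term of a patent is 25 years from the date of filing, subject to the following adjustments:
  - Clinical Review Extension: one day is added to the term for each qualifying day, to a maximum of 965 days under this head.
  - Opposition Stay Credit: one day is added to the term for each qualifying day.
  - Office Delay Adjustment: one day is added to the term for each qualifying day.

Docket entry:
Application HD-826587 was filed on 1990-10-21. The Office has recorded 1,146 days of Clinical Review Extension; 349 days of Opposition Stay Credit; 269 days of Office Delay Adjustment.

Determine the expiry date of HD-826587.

2020-02-20

Base term: filing date + 25 years → 21 October 2015.
Clinical Review Extension: 1146 days claimed exceeds the 965-day cap, so +965 days → 12 June 2018.
Opposition Stay Credit: +349 days → 27 May 2019.
Office Delay Adjustment: +269 days → 20 February 2020.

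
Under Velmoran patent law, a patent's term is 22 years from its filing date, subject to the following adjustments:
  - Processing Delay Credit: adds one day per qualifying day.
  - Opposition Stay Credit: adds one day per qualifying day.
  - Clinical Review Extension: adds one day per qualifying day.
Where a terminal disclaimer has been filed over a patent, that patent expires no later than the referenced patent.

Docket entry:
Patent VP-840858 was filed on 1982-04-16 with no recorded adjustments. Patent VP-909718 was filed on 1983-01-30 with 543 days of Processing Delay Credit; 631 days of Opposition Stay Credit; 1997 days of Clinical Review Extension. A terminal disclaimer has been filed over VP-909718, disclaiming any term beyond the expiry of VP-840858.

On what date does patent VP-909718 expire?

2004-04-16

Natural term of VP-909718:
  Base: filing + 22 years → 30 January 2005.
  Processing Delay Credit: +543 days → 27 July 2006.
  Opposition Stay Credit: +631 days → 18 April 2008.
  Clinical Review Extension: +1997 days → 6 October 2013.
Expiry of referenced patent VP-840858:
  Base: filing + 22 years → 16 April 2004.
Terminal disclaimer: VP-909718 expires on the earlier of 6 October 2013 and 16 April 2004.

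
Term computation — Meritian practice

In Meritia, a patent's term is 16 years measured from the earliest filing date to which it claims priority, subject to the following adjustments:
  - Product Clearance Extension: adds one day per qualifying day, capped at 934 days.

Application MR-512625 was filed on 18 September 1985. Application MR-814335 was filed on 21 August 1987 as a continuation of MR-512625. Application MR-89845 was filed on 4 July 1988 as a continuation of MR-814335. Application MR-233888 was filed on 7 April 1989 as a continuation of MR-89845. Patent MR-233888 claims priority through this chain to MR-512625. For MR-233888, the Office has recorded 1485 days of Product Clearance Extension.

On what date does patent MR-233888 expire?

Earliest priority filing: 18 September 1985.
Base term: 18 September 1985 + 16 years → 18 September 2001.
Product Clearance Extension: 1485 days claimed exceeds the 934-day cap, so +934 days → 9 April 2004.

2004-04-09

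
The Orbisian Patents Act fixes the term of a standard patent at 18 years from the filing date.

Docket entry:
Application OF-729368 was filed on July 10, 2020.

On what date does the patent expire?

July 10, 2038

Filing date + 18 years → 10 July 2038.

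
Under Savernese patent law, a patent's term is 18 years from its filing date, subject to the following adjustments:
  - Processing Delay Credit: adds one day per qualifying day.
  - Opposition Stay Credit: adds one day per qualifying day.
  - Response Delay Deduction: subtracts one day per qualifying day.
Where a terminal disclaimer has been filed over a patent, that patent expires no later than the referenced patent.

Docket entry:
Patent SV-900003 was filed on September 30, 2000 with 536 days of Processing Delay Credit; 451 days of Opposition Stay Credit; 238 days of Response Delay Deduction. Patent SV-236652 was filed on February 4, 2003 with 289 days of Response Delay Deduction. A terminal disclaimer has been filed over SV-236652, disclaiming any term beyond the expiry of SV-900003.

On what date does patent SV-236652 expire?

2020-04-21

Natural term of SV-236652:
  Base: filing + 18 years → 4 February 2021.
  Response Delay Deduction: −289 days → 21 April 2020.
Expiry of referenced patent SV-900003:
  Base: filing + 18 years → 30 September 2018.
  Processing Delay Credit: +536 days → 19 March 2020.
  Opposition Stay Credit: +451 days → 13 June 2021.
  Response Delay Deduction: −238 days → 18 October 2020.
Terminal disclaimer: SV-236652 expires on the earlier of 21 April 2020 and 18 October 2020.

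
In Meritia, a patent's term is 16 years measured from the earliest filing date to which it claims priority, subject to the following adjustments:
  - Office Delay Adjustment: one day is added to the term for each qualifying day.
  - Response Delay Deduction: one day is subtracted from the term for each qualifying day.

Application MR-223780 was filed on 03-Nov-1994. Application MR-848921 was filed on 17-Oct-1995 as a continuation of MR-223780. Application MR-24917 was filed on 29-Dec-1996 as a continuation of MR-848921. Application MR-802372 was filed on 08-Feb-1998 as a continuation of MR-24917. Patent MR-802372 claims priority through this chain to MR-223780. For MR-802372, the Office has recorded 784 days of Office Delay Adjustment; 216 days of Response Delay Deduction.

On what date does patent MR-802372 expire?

Earliest priority filing: 3 November 1994.
Base term: 3 November 1994 + 16 years → 3 November 2010.
Office Delay Adjustment: +784 days → 26 December 2012.
Response Delay Deduction: −216 days → 24 May 2012.

May 24, 2012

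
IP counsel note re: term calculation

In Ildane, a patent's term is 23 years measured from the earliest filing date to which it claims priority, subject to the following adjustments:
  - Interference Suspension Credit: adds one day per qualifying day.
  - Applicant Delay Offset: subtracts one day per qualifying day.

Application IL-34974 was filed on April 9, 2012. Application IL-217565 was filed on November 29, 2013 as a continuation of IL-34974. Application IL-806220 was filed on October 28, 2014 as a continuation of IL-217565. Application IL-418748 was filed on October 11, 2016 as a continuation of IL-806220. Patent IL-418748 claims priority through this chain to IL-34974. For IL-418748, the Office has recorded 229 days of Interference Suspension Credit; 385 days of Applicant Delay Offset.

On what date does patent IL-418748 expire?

Earliest priority filing: 9 April 2012.
Base term: 9 April 2012 + 23 years → 9 April 2035.
Interference Suspension Credit: +229 days → 24 November 2035.
Applicant Delay Offset: −385 days → 4 November 2034.

November 4, 2034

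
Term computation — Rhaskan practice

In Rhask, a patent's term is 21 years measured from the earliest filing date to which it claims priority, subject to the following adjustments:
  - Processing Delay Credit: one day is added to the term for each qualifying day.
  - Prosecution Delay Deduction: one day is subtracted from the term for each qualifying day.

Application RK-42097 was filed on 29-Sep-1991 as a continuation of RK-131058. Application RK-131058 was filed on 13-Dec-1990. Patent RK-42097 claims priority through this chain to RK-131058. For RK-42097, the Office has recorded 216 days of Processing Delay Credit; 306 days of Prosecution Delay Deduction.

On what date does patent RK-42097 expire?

Earliest priority filing: 13 December 1990.
Base term: 13 December 1990 + 21 years → 13 December 2011.
Processing Delay Credit: +216 days → 16 July 2012.
Prosecution Delay Deduction: −306 days → 14 September 2011.

2011-09-14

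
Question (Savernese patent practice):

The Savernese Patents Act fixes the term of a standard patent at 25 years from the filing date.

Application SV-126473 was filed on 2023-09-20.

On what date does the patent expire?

Filing date + 25 years → 20 September 2048.

September 20, 2048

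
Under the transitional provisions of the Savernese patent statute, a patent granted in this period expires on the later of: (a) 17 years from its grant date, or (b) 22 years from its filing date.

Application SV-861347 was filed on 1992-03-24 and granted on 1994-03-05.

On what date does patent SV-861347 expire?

2014-03-24

(a) grant + 17 years → 5 March 2011.
(b) filing + 22 years → 24 March 2014.
Later of the two: 24 March 2014.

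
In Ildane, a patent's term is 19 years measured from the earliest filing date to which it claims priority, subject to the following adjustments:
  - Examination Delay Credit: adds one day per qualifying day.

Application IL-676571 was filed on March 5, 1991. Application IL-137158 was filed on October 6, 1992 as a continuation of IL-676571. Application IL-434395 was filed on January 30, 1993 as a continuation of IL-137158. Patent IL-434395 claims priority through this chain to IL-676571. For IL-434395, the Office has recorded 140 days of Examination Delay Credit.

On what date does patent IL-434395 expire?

Earliest priority filing: 5 March 1991.
Base term: 5 March 1991 + 19 years → 5 March 2010.
Examination Delay Credit: +140 days → 23 July 2010.

2010-07-23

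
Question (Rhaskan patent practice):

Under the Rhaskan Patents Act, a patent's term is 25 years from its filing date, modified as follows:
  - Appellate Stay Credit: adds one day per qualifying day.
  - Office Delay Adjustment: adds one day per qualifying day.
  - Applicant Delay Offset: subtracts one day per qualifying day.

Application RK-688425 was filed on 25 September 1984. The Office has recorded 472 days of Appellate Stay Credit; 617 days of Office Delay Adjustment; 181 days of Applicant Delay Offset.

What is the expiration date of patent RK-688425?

Base term: filing date + 25 years → 25 September 2009.
Appellate Stay Credit: +472 days → 10 January 2011.
Office Delay Adjustment: +617 days → 18 September 2012.
Applicant Delay Offset: −181 days → 21 March 2012.

2012-03-21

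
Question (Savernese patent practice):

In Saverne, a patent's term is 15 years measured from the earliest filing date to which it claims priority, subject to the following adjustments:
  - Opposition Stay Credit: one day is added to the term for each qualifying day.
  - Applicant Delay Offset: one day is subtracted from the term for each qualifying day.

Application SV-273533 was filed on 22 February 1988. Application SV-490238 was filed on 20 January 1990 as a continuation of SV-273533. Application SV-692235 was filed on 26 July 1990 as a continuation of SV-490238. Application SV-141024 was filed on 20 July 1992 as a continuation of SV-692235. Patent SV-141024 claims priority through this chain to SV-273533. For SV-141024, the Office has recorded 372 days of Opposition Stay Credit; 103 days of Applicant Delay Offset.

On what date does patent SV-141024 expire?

2003-11-18

Earliest priority filing: 22 February 1988.
Base term: 22 February 1988 + 15 years → 22 February 2003.
Opposition Stay Credit: +372 days → 29 February 2004.
Applicant Delay Offset: −103 days → 18 November 2003.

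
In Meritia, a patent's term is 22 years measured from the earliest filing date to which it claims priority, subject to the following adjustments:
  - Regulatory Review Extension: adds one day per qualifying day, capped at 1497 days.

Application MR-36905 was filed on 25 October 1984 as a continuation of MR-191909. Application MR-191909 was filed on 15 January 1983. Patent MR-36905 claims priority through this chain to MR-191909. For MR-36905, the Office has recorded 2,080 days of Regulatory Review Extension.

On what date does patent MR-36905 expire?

Earliest priority filing: 15 January 1983.
Base term: 15 January 1983 + 22 years → 15 January 2005.
Regulatory Review Extension: 2080 days claimed exceeds the 1497-day cap, so +1497 days → 20 February 2009.

2009-02-20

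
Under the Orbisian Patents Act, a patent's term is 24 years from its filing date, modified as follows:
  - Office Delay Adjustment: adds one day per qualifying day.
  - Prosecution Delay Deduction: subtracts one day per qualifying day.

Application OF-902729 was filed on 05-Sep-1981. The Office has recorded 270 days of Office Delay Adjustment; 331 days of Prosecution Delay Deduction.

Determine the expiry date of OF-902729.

Base term: filing date + 24 years → 5 September 2005.
Office Delay Adjustment: +270 days → 2 June 2006.
Prosecution Delay Deduction: −331 days → 6 July 2005.

2005-07-06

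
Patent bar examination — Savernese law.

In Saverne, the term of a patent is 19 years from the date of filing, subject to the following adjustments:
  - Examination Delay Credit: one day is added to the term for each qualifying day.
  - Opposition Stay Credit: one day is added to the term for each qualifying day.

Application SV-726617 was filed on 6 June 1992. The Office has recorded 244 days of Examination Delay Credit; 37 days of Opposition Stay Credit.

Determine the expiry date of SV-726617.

March 13, 2012

Base term: filing date + 19 years → 6 June 2011.
Examination Delay Credit: +244 days → 5 February 2012.
Opposition Stay Credit: +37 days → 13 March 2012.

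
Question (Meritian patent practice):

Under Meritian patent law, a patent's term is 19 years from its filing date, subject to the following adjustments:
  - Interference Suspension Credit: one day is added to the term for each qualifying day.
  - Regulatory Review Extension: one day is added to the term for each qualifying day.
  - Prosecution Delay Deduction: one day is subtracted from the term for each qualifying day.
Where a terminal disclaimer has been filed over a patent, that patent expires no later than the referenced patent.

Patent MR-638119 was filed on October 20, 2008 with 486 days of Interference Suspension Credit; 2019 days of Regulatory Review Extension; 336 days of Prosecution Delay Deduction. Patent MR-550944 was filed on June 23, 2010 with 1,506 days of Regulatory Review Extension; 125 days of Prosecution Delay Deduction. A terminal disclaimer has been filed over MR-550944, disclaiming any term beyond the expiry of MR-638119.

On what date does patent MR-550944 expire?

Natural term of MR-550944:
  Base: filing + 19 years → 23 June 2029.
  Regulatory Review Extension: +1506 days → 7 August 2033.
  Prosecution Delay Deduction: −125 days → 4 April 2033.
Expiry of referenced patent MR-638119:
  Base: filing + 19 years → 20 October 2027.
  Interference Suspension Credit: +486 days → 17 February 2029.
  Regulatory Review Extension: +2019 days → 29 August 2034.
  Prosecution Delay Deduction: −336 days → 27 September 2033.
Terminal disclaimer: MR-550944 expires on the earlier of 4 April 2033 and 27 September 2033.

2033-04-04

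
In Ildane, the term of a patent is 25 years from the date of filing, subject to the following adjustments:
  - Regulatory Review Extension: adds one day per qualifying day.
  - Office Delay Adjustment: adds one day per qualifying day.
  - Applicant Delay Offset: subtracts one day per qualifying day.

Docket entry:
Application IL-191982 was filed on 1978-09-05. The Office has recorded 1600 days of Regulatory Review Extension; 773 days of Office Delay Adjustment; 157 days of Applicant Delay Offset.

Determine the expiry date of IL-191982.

September 29, 2009

Base term: filing date + 25 years → 5 September 2003.
Regulatory Review Extension: +1600 days → 22 January 2008.
Office Delay Adjustment: +773 days → 5 March 2010.
Applicant Delay Offset: −157 days → 29 September 2009.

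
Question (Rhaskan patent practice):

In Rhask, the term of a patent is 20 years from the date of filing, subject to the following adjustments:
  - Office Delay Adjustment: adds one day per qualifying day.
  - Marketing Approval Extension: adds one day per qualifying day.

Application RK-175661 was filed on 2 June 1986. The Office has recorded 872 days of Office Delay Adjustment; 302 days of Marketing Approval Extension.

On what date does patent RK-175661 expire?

Base term: filing date + 20 years → 2 June 2006.
Office Delay Adjustment: +872 days → 21 October 2008.
Marketing Approval Extension: +302 days → 19 August 2009.

August 19, 2009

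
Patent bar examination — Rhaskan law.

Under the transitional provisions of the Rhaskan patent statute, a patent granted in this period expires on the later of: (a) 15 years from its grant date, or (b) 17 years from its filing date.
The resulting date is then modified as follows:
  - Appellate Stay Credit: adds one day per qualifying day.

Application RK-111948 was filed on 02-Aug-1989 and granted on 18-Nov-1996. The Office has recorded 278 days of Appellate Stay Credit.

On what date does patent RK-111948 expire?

(a) grant + 15 years → 18 November 2011.
(b) filing + 17 years → 2 August 2006.
Later of the two: 18 November 2011.
Appellate Stay Credit: +278 days → 22 August 2012.

2012-08-22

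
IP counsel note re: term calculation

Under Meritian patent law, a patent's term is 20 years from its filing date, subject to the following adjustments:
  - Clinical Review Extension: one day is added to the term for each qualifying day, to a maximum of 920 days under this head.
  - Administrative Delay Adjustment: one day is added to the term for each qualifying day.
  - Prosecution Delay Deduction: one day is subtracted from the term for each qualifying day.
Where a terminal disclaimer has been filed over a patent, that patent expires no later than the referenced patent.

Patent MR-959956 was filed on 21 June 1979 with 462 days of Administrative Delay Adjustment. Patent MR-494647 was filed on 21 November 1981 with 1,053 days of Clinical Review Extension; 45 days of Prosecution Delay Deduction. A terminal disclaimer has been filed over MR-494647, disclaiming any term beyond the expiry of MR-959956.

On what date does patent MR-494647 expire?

2000-09-25

Natural term of MR-494647:
  Base: filing + 20 years → 21 November 2001.
  Clinical Review Extension: 1053 days claimed exceeds the 920-day cap, so +920 days → 29 May 2004.
  Prosecution Delay Deduction: −45 days → 14 April 2004.
Expiry of referenced patent MR-959956:
  Base: filing + 20 years → 21 June 1999.
  Administrative Delay Adjustment: +462 days → 25 September 2000.
Terminal disclaimer: MR-494647 expires on the earlier of 14 April 2004 and 25 September 2000.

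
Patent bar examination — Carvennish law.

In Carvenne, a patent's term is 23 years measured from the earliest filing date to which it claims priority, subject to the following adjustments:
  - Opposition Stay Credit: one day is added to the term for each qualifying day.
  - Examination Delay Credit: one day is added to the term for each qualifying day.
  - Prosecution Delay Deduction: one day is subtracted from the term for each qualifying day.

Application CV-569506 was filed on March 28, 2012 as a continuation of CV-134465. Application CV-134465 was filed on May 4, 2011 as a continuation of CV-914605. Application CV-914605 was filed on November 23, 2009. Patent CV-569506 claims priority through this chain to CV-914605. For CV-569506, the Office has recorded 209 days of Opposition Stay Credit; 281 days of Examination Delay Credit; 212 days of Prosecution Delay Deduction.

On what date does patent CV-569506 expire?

2033-08-28

Earliest priority filing: 23 November 2009.
Base term: 23 November 2009 + 23 years → 23 November 2032.
Opposition Stay Credit: +209 days → 20 June 2033.
Examination Delay Credit: +281 days → 28 March 2034.
Prosecution Delay Deduction: −212 days → 28 August 2033.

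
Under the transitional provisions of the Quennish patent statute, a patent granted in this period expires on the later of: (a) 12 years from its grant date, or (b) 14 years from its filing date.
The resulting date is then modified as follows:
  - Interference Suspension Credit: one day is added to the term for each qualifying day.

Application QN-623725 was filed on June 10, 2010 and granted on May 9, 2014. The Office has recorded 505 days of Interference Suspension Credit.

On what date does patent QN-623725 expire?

September 26, 2027

(a) grant + 12 years → 9 May 2026.
(b) filing + 14 years → 10 June 2024.
Later of the two: 9 May 2026.
Interference Suspension Credit: +505 days → 26 September 2027.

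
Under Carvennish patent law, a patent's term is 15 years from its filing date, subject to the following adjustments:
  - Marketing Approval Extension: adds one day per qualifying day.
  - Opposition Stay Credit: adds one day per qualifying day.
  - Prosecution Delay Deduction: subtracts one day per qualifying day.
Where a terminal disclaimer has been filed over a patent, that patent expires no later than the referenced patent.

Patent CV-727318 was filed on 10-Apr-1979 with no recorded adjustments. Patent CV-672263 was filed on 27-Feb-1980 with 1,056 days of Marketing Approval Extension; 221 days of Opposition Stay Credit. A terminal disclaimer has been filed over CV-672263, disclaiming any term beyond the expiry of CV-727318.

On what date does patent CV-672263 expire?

April 10, 1994

Natural term of CV-672263:
  Base: filing + 15 years → 27 February 1995.
  Marketing Approval Extension: +1056 days → 18 January 1998.
  Opposition Stay Credit: +221 days → 27 August 1998.
Expiry of referenced patent CV-727318:
  Base: filing + 15 years → 10 April 1994.
Terminal disclaimer: CV-672263 expires on the earlier of 27 August 1998 and 10 April 1994.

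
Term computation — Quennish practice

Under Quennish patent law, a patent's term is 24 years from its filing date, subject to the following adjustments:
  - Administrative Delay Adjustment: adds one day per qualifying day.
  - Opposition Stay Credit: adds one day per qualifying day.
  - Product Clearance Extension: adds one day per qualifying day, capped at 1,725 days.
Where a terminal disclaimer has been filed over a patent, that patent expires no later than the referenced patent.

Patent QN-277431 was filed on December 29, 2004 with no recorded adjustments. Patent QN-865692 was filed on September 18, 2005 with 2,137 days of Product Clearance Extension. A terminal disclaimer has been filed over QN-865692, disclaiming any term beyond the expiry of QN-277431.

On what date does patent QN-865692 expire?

2028-12-29

Natural term of QN-865692:
  Base: filing + 24 years → 18 September 2029.
  Product Clearance Extension: 2137 days claimed exceeds the 1725-day cap, so +1725 days → 9 June 2034.
Expiry of referenced patent QN-277431:
  Base: filing + 24 years → 29 December 2028.
Terminal disclaimer: QN-865692 expires on the earlier of 9 June 2034 and 29 December 2028.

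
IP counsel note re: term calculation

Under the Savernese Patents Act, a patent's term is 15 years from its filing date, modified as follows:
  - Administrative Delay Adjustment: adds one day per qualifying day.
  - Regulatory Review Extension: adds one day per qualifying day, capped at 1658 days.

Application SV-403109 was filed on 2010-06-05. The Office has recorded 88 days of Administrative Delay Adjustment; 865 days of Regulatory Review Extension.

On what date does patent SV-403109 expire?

January 14, 2028

Base term: filing date + 15 years → 5 June 2025.
Administrative Delay Adjustment: +88 days → 1 September 2025.
Regulatory Review Extension: 865 days (within the 1658-day cap) → +865 days → 14 January 2028.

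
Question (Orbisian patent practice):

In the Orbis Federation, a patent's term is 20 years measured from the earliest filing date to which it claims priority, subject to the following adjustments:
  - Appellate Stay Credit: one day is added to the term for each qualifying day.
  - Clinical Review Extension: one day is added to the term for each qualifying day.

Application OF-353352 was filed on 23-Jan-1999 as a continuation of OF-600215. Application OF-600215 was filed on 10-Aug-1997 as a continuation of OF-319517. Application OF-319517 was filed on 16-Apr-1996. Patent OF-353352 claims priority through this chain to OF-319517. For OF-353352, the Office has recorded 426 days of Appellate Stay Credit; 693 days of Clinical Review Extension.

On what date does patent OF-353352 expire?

Earliest priority filing: 16 April 1996.
Base term: 16 April 1996 + 20 years → 16 April 2016.
Appellate Stay Credit: +426 days → 16 June 2017.
Clinical Review Extension: +693 days → 10 May 2019.

May 10, 2019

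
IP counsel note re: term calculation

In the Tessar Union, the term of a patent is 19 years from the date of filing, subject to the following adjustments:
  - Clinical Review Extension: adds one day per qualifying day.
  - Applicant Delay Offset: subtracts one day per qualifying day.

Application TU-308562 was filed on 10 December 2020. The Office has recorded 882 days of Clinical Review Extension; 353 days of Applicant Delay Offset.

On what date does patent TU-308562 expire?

May 22, 2041

Base term: filing date + 19 years → 10 December 2039.
Clinical Review Extension: +882 days → 10 May 2042.
Applicant Delay Offset: −353 days → 22 May 2041.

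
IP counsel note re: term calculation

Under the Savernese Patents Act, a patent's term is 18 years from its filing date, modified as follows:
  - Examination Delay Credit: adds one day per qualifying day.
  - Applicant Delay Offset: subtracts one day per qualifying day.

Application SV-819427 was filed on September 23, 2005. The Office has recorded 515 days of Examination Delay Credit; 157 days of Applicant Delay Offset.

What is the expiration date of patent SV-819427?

September 15, 2024

Base term: filing date + 18 years → 23 September 2023.
Examination Delay Credit: +515 days → 19 February 2025.
Applicant Delay Offset: −157 days → 15 September 2024.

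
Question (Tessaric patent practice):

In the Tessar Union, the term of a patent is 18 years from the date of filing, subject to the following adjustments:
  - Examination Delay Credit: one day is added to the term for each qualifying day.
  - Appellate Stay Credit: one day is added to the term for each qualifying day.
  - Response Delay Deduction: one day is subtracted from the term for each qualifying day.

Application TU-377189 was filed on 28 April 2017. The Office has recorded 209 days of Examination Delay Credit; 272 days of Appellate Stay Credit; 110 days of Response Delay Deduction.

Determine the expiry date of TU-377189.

Base term: filing date + 18 years → 28 April 2035.
Examination Delay Credit: +209 days → 23 November 2035.
Appellate Stay Credit: +272 days → 21 August 2036.
Response Delay Deduction: −110 days → 3 May 2036.

May 3, 2036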